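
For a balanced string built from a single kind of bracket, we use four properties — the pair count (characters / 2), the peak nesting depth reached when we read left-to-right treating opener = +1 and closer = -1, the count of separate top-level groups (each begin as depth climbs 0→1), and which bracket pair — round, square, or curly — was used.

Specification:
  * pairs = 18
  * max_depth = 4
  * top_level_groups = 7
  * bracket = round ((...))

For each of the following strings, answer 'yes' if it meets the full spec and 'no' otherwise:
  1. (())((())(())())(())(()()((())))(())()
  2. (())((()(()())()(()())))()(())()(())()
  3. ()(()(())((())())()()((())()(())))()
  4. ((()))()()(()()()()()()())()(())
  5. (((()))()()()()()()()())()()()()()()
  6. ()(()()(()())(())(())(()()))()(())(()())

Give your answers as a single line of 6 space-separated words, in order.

String 1 '(())((())(())())(())(()()((())))(())()': depth seq [1 2 1 0 1 2 3 2 1 2 3 2 1 2 1 0 1 2 1 0 1 2 1 2 1 2 3 4 3 2 1 0 1 2 1 0 1 0]
  -> pairs=19 depth=4 groups=6 -> no
String 2 '(())((()(()())()(()())))()(())()(())()': depth seq [1 2 1 0 1 2 3 2 3 4 3 4 3 2 3 2 3 4 3 4 3 2 1 0 1 0 1 2 1 0 1 0 1 2 1 0 1 0]
  -> pairs=19 depth=4 groups=7 -> no
String 3 '()(()(())((())())()()((())()(())))()': depth seq [1 0 1 2 1 2 3 2 1 2 3 4 3 2 3 2 1 2 1 2 1 2 3 4 3 2 3 2 3 4 3 2 1 0 1 0]
  -> pairs=18 depth=4 groups=3 -> no
String 4 '((()))()()(()()()()()()())()(())': depth seq [1 2 3 2 1 0 1 0 1 0 1 2 1 2 1 2 1 2 1 2 1 2 1 2 1 0 1 0 1 2 1 0]
  -> pairs=16 depth=3 groups=6 -> no
String 5 '(((()))()()()()()()()())()()()()()()': depth seq [1 2 3 4 3 2 1 2 1 2 1 2 1 2 1 2 1 2 1 2 1 2 1 0 1 0 1 0 1 0 1 0 1 0 1 0]
  -> pairs=18 depth=4 groups=7 -> yes
String 6 '()(()()(()())(())(())(()()))()(())(()())': depth seq [1 0 1 2 1 2 1 2 3 2 3 2 1 2 3 2 1 2 3 2 1 2 3 2 3 2 1 0 1 0 1 2 1 0 1 2 1 2 1 0]
  -> pairs=20 depth=3 groups=5 -> no

Answer: no no no no yes no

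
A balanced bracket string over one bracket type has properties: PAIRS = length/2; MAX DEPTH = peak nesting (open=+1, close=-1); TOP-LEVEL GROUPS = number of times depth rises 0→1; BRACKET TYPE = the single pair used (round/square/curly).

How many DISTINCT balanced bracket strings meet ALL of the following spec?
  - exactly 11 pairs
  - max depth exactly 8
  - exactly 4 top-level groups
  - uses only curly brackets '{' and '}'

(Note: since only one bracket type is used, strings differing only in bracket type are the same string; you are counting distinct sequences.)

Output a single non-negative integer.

Spec: pairs=11 depth=8 groups=4
Count(depth <= 8) = 7072
Count(depth <= 7) = 7068
Count(depth == 8) = 7072 - 7068 = 4

Answer: 4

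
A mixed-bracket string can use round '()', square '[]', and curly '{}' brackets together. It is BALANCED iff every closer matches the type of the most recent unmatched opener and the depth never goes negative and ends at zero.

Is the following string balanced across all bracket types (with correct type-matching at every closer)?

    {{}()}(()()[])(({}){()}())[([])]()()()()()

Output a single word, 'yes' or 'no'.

Answer: yes

Derivation:
pos 0: push '{'; stack = {
pos 1: push '{'; stack = {{
pos 2: '}' matches '{'; pop; stack = {
pos 3: push '('; stack = {(
pos 4: ')' matches '('; pop; stack = {
pos 5: '}' matches '{'; pop; stack = (empty)
pos 6: push '('; stack = (
pos 7: push '('; stack = ((
pos 8: ')' matches '('; pop; stack = (
pos 9: push '('; stack = ((
pos 10: ')' matches '('; pop; stack = (
pos 11: push '['; stack = ([
pos 12: ']' matches '['; pop; stack = (
pos 13: ')' matches '('; pop; stack = (empty)
pos 14: push '('; stack = (
pos 15: push '('; stack = ((
pos 16: push '{'; stack = (({
pos 17: '}' matches '{'; pop; stack = ((
pos 18: ')' matches '('; pop; stack = (
pos 19: push '{'; stack = ({
pos 20: push '('; stack = ({(
pos 21: ')' matches '('; pop; stack = ({
pos 22: '}' matches '{'; pop; stack = (
pos 23: push '('; stack = ((
pos 24: ')' matches '('; pop; stack = (
pos 25: ')' matches '('; pop; stack = (empty)
pos 26: push '['; stack = [
pos 27: push '('; stack = [(
pos 28: push '['; stack = [([
pos 29: ']' matches '['; pop; stack = [(
pos 30: ')' matches '('; pop; stack = [
pos 31: ']' matches '['; pop; stack = (empty)
pos 32: push '('; stack = (
pos 33: ')' matches '('; pop; stack = (empty)
pos 34: push '('; stack = (
pos 35: ')' matches '('; pop; stack = (empty)
pos 36: push '('; stack = (
pos 37: ')' matches '('; pop; stack = (empty)
pos 38: push '('; stack = (
pos 39: ')' matches '('; pop; stack = (empty)
pos 40: push '('; stack = (
pos 41: ')' matches '('; pop; stack = (empty)
end: stack empty → VALID
Verdict: properly nested → yes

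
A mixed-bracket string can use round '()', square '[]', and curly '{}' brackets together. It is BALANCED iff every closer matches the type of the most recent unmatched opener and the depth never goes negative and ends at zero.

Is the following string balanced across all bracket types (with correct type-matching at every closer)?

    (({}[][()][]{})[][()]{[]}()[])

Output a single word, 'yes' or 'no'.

pos 0: push '('; stack = (
pos 1: push '('; stack = ((
pos 2: push '{'; stack = (({
pos 3: '}' matches '{'; pop; stack = ((
pos 4: push '['; stack = (([
pos 5: ']' matches '['; pop; stack = ((
pos 6: push '['; stack = (([
pos 7: push '('; stack = (([(
pos 8: ')' matches '('; pop; stack = (([
pos 9: ']' matches '['; pop; stack = ((
pos 10: push '['; stack = (([
pos 11: ']' matches '['; pop; stack = ((
pos 12: push '{'; stack = (({
pos 13: '}' matches '{'; pop; stack = ((
pos 14: ')' matches '('; pop; stack = (
pos 15: push '['; stack = ([
pos 16: ']' matches '['; pop; stack = (
pos 17: push '['; stack = ([
pos 18: push '('; stack = ([(
pos 19: ')' matches '('; pop; stack = ([
pos 20: ']' matches '['; pop; stack = (
pos 21: push '{'; stack = ({
pos 22: push '['; stack = ({[
pos 23: ']' matches '['; pop; stack = ({
pos 24: '}' matches '{'; pop; stack = (
pos 25: push '('; stack = ((
pos 26: ')' matches '('; pop; stack = (
pos 27: push '['; stack = ([
pos 28: ']' matches '['; pop; stack = (
pos 29: ')' matches '('; pop; stack = (empty)
end: stack empty → VALID
Verdict: properly nested → yes

Answer: yes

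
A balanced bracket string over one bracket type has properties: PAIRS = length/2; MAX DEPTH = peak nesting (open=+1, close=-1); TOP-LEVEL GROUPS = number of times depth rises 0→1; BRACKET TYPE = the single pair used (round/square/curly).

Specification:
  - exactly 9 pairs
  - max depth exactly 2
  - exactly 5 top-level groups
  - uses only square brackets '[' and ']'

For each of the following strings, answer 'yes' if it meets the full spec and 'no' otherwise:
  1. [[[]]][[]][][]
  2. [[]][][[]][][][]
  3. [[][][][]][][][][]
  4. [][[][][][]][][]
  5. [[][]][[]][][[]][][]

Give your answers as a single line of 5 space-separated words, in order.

String 1 '[[[]]][[]][][]': depth seq [1 2 3 2 1 0 1 2 1 0 1 0 1 0]
  -> pairs=7 depth=3 groups=4 -> no
String 2 '[[]][][[]][][][]': depth seq [1 2 1 0 1 0 1 2 1 0 1 0 1 0 1 0]
  -> pairs=8 depth=2 groups=6 -> no
String 3 '[[][][][]][][][][]': depth seq [1 2 1 2 1 2 1 2 1 0 1 0 1 0 1 0 1 0]
  -> pairs=9 depth=2 groups=5 -> yes
String 4 '[][[][][][]][][]': depth seq [1 0 1 2 1 2 1 2 1 2 1 0 1 0 1 0]
  -> pairs=8 depth=2 groups=4 -> no
String 5 '[[][]][[]][][[]][][]': depth seq [1 2 1 2 1 0 1 2 1 0 1 0 1 2 1 0 1 0 1 0]
  -> pairs=10 depth=2 groups=6 -> no

Answer: no no yes no no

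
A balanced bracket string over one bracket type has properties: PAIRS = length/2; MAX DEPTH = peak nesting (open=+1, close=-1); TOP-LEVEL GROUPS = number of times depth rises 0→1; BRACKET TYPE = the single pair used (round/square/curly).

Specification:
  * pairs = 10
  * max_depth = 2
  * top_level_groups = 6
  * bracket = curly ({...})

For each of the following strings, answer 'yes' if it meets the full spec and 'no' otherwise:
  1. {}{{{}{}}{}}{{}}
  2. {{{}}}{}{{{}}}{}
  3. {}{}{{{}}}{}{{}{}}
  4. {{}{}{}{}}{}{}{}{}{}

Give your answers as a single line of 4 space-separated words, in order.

String 1 '{}{{{}{}}{}}{{}}': depth seq [1 0 1 2 3 2 3 2 1 2 1 0 1 2 1 0]
  -> pairs=8 depth=3 groups=3 -> no
String 2 '{{{}}}{}{{{}}}{}': depth seq [1 2 3 2 1 0 1 0 1 2 3 2 1 0 1 0]
  -> pairs=8 depth=3 groups=4 -> no
String 3 '{}{}{{{}}}{}{{}{}}': depth seq [1 0 1 0 1 2 3 2 1 0 1 0 1 2 1 2 1 0]
  -> pairs=9 depth=3 groups=5 -> no
String 4 '{{}{}{}{}}{}{}{}{}{}': depth seq [1 2 1 2 1 2 1 2 1 0 1 0 1 0 1 0 1 0 1 0]
  -> pairs=10 depth=2 groups=6 -> yes

Answer: no no no yes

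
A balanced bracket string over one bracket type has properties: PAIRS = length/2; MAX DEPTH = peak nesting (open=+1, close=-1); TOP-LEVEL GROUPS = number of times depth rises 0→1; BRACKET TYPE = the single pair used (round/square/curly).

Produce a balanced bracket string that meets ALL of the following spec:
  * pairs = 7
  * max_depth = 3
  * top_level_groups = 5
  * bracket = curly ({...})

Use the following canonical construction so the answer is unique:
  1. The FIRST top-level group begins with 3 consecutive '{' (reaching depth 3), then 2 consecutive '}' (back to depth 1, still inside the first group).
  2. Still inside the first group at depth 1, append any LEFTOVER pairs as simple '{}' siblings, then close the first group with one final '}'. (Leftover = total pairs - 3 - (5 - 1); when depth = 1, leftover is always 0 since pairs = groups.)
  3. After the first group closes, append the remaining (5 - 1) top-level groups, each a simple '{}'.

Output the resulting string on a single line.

Answer: {{{}}}{}{}{}{}

Derivation:
Spec: pairs=7 depth=3 groups=5
Leftover pairs = 7 - 3 - (5-1) = 0
First group: deep chain of depth 3 + 0 sibling pairs
Remaining 4 groups: simple '{}' each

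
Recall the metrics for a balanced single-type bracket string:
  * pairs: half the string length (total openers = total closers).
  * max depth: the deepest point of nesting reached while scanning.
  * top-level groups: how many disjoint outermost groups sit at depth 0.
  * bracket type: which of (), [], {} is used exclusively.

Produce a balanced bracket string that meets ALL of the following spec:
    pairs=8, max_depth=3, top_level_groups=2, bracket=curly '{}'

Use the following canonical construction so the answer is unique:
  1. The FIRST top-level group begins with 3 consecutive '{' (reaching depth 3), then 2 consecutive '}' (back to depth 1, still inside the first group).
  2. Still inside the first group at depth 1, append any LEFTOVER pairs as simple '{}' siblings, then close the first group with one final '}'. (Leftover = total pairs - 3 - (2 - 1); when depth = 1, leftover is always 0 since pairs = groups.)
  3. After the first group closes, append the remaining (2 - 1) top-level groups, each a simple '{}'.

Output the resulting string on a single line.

Answer: {{{}}{}{}{}{}}{}

Derivation:
Spec: pairs=8 depth=3 groups=2
Leftover pairs = 8 - 3 - (2-1) = 4
First group: deep chain of depth 3 + 4 sibling pairs
Remaining 1 groups: simple '{}' each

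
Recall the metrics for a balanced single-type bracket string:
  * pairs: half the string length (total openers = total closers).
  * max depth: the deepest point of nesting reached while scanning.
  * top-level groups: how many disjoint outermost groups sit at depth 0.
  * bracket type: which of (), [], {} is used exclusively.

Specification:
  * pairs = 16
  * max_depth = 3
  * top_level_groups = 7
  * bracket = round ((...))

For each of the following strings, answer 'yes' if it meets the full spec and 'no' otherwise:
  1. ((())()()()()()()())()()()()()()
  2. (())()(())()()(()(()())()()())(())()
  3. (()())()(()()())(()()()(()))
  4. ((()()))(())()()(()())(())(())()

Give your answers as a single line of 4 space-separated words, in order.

Answer: yes no no no

Derivation:
String 1 '((())()()()()()()())()()()()()()': depth seq [1 2 3 2 1 2 1 2 1 2 1 2 1 2 1 2 1 2 1 0 1 0 1 0 1 0 1 0 1 0 1 0]
  -> pairs=16 depth=3 groups=7 -> yes
String 2 '(())()(())()()(()(()())()()())(())()': depth seq [1 2 1 0 1 0 1 2 1 0 1 0 1 0 1 2 1 2 3 2 3 2 1 2 1 2 1 2 1 0 1 2 1 0 1 0]
  -> pairs=18 depth=3 groups=8 -> no
String 3 '(()())()(()()())(()()()(()))': depth seq [1 2 1 2 1 0 1 0 1 2 1 2 1 2 1 0 1 2 1 2 1 2 1 2 3 2 1 0]
  -> pairs=14 depth=3 groups=4 -> no
String 4 '((()()))(())()()(()())(())(())()': depth seq [1 2 3 2 3 2 1 0 1 2 1 0 1 0 1 0 1 2 1 2 1 0 1 2 1 0 1 2 1 0 1 0]
  -> pairs=16 depth=3 groups=8 -> no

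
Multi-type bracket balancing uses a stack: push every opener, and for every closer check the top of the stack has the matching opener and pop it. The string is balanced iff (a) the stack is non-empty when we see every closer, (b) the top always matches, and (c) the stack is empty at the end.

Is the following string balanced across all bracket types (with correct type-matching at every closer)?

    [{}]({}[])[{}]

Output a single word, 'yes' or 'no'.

Answer: yes

Derivation:
pos 0: push '['; stack = [
pos 1: push '{'; stack = [{
pos 2: '}' matches '{'; pop; stack = [
pos 3: ']' matches '['; pop; stack = (empty)
pos 4: push '('; stack = (
pos 5: push '{'; stack = ({
pos 6: '}' matches '{'; pop; stack = (
pos 7: push '['; stack = ([
pos 8: ']' matches '['; pop; stack = (
pos 9: ')' matches '('; pop; stack = (empty)
pos 10: push '['; stack = [
pos 11: push '{'; stack = [{
pos 12: '}' matches '{'; pop; stack = [
pos 13: ']' matches '['; pop; stack = (empty)
end: stack empty → VALID
Verdict: properly nested → yes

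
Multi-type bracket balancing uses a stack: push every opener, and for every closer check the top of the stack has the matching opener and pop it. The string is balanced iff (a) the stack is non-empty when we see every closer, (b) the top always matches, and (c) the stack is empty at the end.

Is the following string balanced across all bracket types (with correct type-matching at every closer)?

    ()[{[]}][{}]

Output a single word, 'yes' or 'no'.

Answer: yes

Derivation:
pos 0: push '('; stack = (
pos 1: ')' matches '('; pop; stack = (empty)
pos 2: push '['; stack = [
pos 3: push '{'; stack = [{
pos 4: push '['; stack = [{[
pos 5: ']' matches '['; pop; stack = [{
pos 6: '}' matches '{'; pop; stack = [
pos 7: ']' matches '['; pop; stack = (empty)
pos 8: push '['; stack = [
pos 9: push '{'; stack = [{
pos 10: '}' matches '{'; pop; stack = [
pos 11: ']' matches '['; pop; stack = (empty)
end: stack empty → VALID
Verdict: properly nested → yes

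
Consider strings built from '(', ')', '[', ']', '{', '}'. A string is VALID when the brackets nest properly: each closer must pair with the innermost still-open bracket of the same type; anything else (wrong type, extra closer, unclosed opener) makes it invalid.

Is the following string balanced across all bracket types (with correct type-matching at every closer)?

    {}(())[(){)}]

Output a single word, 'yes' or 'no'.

Answer: no

Derivation:
pos 0: push '{'; stack = {
pos 1: '}' matches '{'; pop; stack = (empty)
pos 2: push '('; stack = (
pos 3: push '('; stack = ((
pos 4: ')' matches '('; pop; stack = (
pos 5: ')' matches '('; pop; stack = (empty)
pos 6: push '['; stack = [
pos 7: push '('; stack = [(
pos 8: ')' matches '('; pop; stack = [
pos 9: push '{'; stack = [{
pos 10: saw closer ')' but top of stack is '{' (expected '}') → INVALID
Verdict: type mismatch at position 10: ')' closes '{' → no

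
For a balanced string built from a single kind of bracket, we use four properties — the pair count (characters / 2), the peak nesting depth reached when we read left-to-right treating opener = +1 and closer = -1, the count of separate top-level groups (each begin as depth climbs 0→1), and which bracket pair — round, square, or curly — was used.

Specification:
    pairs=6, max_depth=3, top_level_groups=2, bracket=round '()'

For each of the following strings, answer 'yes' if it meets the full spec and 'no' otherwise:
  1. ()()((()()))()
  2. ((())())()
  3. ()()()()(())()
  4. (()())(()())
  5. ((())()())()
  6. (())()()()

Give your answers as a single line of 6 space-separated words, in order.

String 1 '()()((()()))()': depth seq [1 0 1 0 1 2 3 2 3 2 1 0 1 0]
  -> pairs=7 depth=3 groups=4 -> no
String 2 '((())())()': depth seq [1 2 3 2 1 2 1 0 1 0]
  -> pairs=5 depth=3 groups=2 -> no
String 3 '()()()()(())()': depth seq [1 0 1 0 1 0 1 0 1 2 1 0 1 0]
  -> pairs=7 depth=2 groups=6 -> no
String 4 '(()())(()())': depth seq [1 2 1 2 1 0 1 2 1 2 1 0]
  -> pairs=6 depth=2 groups=2 -> no
String 5 '((())()())()': depth seq [1 2 3 2 1 2 1 2 1 0 1 0]
  -> pairs=6 depth=3 groups=2 -> yes
String 6 '(())()()()': depth seq [1 2 1 0 1 0 1 0 1 0]
  -> pairs=5 depth=2 groups=4 -> no

Answer: no no no no yes no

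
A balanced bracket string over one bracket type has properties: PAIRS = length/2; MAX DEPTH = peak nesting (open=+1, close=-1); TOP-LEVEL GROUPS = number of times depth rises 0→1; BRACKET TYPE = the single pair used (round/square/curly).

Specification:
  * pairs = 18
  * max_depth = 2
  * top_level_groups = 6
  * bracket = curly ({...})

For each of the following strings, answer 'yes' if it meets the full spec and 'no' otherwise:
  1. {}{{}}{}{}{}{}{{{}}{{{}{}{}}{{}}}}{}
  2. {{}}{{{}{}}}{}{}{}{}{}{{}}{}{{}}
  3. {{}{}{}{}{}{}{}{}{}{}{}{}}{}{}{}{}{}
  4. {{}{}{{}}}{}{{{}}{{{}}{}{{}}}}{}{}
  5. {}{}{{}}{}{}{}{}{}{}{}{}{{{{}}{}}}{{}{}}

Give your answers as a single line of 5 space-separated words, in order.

String 1 '{}{{}}{}{}{}{}{{{}}{{{}{}{}}{{}}}}{}': depth seq [1 0 1 2 1 0 1 0 1 0 1 0 1 0 1 2 3 2 1 2 3 4 3 4 3 4 3 2 3 4 3 2 1 0 1 0]
  -> pairs=18 depth=4 groups=8 -> no
String 2 '{{}}{{{}{}}}{}{}{}{}{}{{}}{}{{}}': depth seq [1 2 1 0 1 2 3 2 3 2 1 0 1 0 1 0 1 0 1 0 1 0 1 2 1 0 1 0 1 2 1 0]
  -> pairs=16 depth=3 groups=10 -> no
String 3 '{{}{}{}{}{}{}{}{}{}{}{}{}}{}{}{}{}{}': depth seq [1 2 1 2 1 2 1 2 1 2 1 2 1 2 1 2 1 2 1 2 1 2 1 2 1 0 1 0 1 0 1 0 1 0 1 0]
  -> pairs=18 depth=2 groups=6 -> yes
String 4 '{{}{}{{}}}{}{{{}}{{{}}{}{{}}}}{}{}': depth seq [1 2 1 2 1 2 3 2 1 0 1 0 1 2 3 2 1 2 3 4 3 2 3 2 3 4 3 2 1 0 1 0 1 0]
  -> pairs=17 depth=4 groups=5 -> no
String 5 '{}{}{{}}{}{}{}{}{}{}{}{}{{{{}}{}}}{{}{}}': depth seq [1 0 1 0 1 2 1 0 1 0 1 0 1 0 1 0 1 0 1 0 1 0 1 0 1 2 3 4 3 2 3 2 1 0 1 2 1 2 1 0]
  -> pairs=20 depth=4 groups=13 -> no

Answer: no no yes no no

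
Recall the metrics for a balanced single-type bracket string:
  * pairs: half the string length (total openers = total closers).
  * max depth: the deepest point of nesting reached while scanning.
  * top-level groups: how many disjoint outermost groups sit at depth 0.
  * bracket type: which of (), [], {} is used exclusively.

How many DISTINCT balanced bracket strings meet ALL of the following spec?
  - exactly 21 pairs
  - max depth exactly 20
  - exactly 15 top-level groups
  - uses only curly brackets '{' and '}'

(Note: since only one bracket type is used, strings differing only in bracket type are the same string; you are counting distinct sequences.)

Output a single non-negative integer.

Spec: pairs=21 depth=20 groups=15
Count(depth <= 20) = 164450
Count(depth <= 19) = 164450
Count(depth == 20) = 164450 - 164450 = 0

Answer: 0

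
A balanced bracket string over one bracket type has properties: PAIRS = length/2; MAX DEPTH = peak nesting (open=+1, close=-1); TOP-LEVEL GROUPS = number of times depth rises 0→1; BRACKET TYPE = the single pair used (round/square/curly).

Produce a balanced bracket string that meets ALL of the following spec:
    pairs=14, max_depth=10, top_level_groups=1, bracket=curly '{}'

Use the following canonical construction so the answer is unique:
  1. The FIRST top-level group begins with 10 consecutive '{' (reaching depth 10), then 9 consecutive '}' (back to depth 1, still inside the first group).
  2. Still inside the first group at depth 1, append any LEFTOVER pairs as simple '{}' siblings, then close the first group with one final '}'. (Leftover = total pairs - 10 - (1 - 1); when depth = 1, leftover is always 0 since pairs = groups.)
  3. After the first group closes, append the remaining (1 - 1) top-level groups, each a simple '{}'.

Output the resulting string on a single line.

Answer: {{{{{{{{{{}}}}}}}}}{}{}{}{}}

Derivation:
Spec: pairs=14 depth=10 groups=1
Leftover pairs = 14 - 10 - (1-1) = 4
First group: deep chain of depth 10 + 4 sibling pairs
Remaining 0 groups: simple '{}' each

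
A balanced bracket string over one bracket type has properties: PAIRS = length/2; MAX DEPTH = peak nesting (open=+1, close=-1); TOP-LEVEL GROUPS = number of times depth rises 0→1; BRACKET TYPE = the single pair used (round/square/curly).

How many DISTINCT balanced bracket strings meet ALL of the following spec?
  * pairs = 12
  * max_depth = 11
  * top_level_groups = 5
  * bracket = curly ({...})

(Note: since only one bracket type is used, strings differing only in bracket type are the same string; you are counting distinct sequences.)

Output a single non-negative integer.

Answer: 0

Derivation:
Spec: pairs=12 depth=11 groups=5
Count(depth <= 11) = 13260
Count(depth <= 10) = 13260
Count(depth == 11) = 13260 - 13260 = 0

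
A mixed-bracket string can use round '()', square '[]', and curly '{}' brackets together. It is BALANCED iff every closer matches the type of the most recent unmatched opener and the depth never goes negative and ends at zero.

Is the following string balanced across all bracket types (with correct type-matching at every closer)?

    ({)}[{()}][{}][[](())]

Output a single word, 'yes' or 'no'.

pos 0: push '('; stack = (
pos 1: push '{'; stack = ({
pos 2: saw closer ')' but top of stack is '{' (expected '}') → INVALID
Verdict: type mismatch at position 2: ')' closes '{' → no

Answer: no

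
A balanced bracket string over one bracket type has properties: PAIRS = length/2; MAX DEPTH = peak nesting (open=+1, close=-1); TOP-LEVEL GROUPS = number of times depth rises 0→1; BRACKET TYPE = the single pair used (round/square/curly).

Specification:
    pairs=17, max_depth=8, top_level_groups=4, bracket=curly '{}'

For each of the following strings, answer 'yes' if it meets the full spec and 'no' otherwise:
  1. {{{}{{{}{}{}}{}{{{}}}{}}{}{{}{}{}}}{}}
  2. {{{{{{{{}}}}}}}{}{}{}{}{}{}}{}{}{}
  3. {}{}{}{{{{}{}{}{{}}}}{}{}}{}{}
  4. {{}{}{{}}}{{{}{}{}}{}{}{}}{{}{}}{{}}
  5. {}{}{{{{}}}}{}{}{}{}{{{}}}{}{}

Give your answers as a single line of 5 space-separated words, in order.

String 1 '{{{}{{{}{}{}}{}{{{}}}{}}{}{{}{}{}}}{}}': depth seq [1 2 3 2 3 4 5 4 5 4 5 4 3 4 3 4 5 6 5 4 3 4 3 2 3 2 3 4 3 4 3 4 3 2 1 2 1 0]
  -> pairs=19 depth=6 groups=1 -> no
String 2 '{{{{{{{{}}}}}}}{}{}{}{}{}{}}{}{}{}': depth seq [1 2 3 4 5 6 7 8 7 6 5 4 3 2 1 2 1 2 1 2 1 2 1 2 1 2 1 0 1 0 1 0 1 0]
  -> pairs=17 depth=8 groups=4 -> yes
String 3 '{}{}{}{{{{}{}{}{{}}}}{}{}}{}{}': depth seq [1 0 1 0 1 0 1 2 3 4 3 4 3 4 3 4 5 4 3 2 1 2 1 2 1 0 1 0 1 0]
  -> pairs=15 depth=5 groups=6 -> no
String 4 '{{}{}{{}}}{{{}{}{}}{}{}{}}{{}{}}{{}}': depth seq [1 2 1 2 1 2 3 2 1 0 1 2 3 2 3 2 3 2 1 2 1 2 1 2 1 0 1 2 1 2 1 0 1 2 1 0]
  -> pairs=18 depth=3 groups=4 -> no
String 5 '{}{}{{{{}}}}{}{}{}{}{{{}}}{}{}': depth seq [1 0 1 0 1 2 3 4 3 2 1 0 1 0 1 0 1 0 1 0 1 2 3 2 1 0 1 0 1 0]
  -> pairs=15 depth=4 groups=10 -> no

Answer: no yes no no no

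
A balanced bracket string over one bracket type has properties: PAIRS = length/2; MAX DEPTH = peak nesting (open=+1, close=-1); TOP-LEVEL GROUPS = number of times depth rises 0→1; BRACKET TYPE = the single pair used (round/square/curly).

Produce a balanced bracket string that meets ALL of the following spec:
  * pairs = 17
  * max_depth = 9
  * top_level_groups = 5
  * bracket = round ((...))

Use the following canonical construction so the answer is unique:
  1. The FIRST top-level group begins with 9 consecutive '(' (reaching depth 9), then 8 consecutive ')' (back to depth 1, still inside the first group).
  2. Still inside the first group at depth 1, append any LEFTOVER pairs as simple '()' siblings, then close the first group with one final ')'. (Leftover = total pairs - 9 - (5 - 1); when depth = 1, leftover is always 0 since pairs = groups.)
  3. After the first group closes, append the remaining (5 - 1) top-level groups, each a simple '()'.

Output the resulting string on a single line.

Spec: pairs=17 depth=9 groups=5
Leftover pairs = 17 - 9 - (5-1) = 4
First group: deep chain of depth 9 + 4 sibling pairs
Remaining 4 groups: simple '()' each

Answer: ((((((((())))))))()()()())()()()()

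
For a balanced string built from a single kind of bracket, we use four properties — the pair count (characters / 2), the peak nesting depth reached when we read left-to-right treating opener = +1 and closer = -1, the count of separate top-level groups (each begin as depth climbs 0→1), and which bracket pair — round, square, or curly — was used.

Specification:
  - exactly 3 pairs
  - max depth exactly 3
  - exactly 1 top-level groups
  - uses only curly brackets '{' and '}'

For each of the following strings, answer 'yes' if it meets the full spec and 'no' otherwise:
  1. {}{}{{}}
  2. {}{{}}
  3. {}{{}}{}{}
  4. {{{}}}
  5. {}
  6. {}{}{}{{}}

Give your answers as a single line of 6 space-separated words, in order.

String 1 '{}{}{{}}': depth seq [1 0 1 0 1 2 1 0]
  -> pairs=4 depth=2 groups=3 -> no
String 2 '{}{{}}': depth seq [1 0 1 2 1 0]
  -> pairs=3 depth=2 groups=2 -> no
String 3 '{}{{}}{}{}': depth seq [1 0 1 2 1 0 1 0 1 0]
  -> pairs=5 depth=2 groups=4 -> no
String 4 '{{{}}}': depth seq [1 2 3 2 1 0]
  -> pairs=3 depth=3 groups=1 -> yes
String 5 '{}': depth seq [1 0]
  -> pairs=1 depth=1 groups=1 -> no
String 6 '{}{}{}{{}}': depth seq [1 0 1 0 1 0 1 2 1 0]
  -> pairs=5 depth=2 groups=4 -> no

Answer: no no no yes no no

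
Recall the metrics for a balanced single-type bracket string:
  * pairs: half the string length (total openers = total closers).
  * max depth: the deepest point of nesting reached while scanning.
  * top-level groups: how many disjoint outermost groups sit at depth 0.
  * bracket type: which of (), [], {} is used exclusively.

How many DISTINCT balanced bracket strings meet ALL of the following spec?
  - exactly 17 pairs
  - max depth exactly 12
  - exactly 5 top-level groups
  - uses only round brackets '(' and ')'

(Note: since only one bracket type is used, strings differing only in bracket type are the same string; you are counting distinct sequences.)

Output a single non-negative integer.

Spec: pairs=17 depth=12 groups=5
Count(depth <= 12) = 8947570
Count(depth <= 11) = 8947445
Count(depth == 12) = 8947570 - 8947445 = 125

Answer: 125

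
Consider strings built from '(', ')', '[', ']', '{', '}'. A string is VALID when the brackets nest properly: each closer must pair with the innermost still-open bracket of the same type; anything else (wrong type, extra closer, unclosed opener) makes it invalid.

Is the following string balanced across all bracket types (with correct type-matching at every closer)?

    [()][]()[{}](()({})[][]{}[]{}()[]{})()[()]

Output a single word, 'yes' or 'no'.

pos 0: push '['; stack = [
pos 1: push '('; stack = [(
pos 2: ')' matches '('; pop; stack = [
pos 3: ']' matches '['; pop; stack = (empty)
pos 4: push '['; stack = [
pos 5: ']' matches '['; pop; stack = (empty)
pos 6: push '('; stack = (
pos 7: ')' matches '('; pop; stack = (empty)
pos 8: push '['; stack = [
pos 9: push '{'; stack = [{
pos 10: '}' matches '{'; pop; stack = [
pos 11: ']' matches '['; pop; stack = (empty)
pos 12: push '('; stack = (
pos 13: push '('; stack = ((
pos 14: ')' matches '('; pop; stack = (
pos 15: push '('; stack = ((
pos 16: push '{'; stack = (({
pos 17: '}' matches '{'; pop; stack = ((
pos 18: ')' matches '('; pop; stack = (
pos 19: push '['; stack = ([
pos 20: ']' matches '['; pop; stack = (
pos 21: push '['; stack = ([
pos 22: ']' matches '['; pop; stack = (
pos 23: push '{'; stack = ({
pos 24: '}' matches '{'; pop; stack = (
pos 25: push '['; stack = ([
pos 26: ']' matches '['; pop; stack = (
pos 27: push '{'; stack = ({
pos 28: '}' matches '{'; pop; stack = (
pos 29: push '('; stack = ((
pos 30: ')' matches '('; pop; stack = (
pos 31: push '['; stack = ([
pos 32: ']' matches '['; pop; stack = (
pos 33: push '{'; stack = ({
pos 34: '}' matches '{'; pop; stack = (
pos 35: ')' matches '('; pop; stack = (empty)
pos 36: push '('; stack = (
pos 37: ')' matches '('; pop; stack = (empty)
pos 38: push '['; stack = [
pos 39: push '('; stack = [(
pos 40: ')' matches '('; pop; stack = [
pos 41: ']' matches '['; pop; stack = (empty)
end: stack empty → VALID
Verdict: properly nested → yes

Answer: yes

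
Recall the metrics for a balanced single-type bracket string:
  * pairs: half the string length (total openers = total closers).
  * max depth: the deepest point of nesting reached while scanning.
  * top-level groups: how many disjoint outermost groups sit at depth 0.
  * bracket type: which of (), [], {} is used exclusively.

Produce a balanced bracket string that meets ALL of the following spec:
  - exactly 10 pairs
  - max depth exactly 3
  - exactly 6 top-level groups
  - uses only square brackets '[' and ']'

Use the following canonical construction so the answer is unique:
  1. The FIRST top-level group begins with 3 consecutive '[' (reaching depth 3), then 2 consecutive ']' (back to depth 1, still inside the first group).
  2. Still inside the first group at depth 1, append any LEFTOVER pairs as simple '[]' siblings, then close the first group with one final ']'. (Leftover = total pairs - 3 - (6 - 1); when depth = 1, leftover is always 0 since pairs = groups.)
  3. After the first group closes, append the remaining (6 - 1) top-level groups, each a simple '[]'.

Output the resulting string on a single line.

Answer: [[[]][][]][][][][][]

Derivation:
Spec: pairs=10 depth=3 groups=6
Leftover pairs = 10 - 3 - (6-1) = 2
First group: deep chain of depth 3 + 2 sibling pairs
Remaining 5 groups: simple '[]' each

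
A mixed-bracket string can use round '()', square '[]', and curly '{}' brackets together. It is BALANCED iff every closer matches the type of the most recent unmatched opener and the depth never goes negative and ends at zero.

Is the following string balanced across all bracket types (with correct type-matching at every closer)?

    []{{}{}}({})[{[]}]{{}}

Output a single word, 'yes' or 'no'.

pos 0: push '['; stack = [
pos 1: ']' matches '['; pop; stack = (empty)
pos 2: push '{'; stack = {
pos 3: push '{'; stack = {{
pos 4: '}' matches '{'; pop; stack = {
pos 5: push '{'; stack = {{
pos 6: '}' matches '{'; pop; stack = {
pos 7: '}' matches '{'; pop; stack = (empty)
pos 8: push '('; stack = (
pos 9: push '{'; stack = ({
pos 10: '}' matches '{'; pop; stack = (
pos 11: ')' matches '('; pop; stack = (empty)
pos 12: push '['; stack = [
pos 13: push '{'; stack = [{
pos 14: push '['; stack = [{[
pos 15: ']' matches '['; pop; stack = [{
pos 16: '}' matches '{'; pop; stack = [
pos 17: ']' matches '['; pop; stack = (empty)
pos 18: push '{'; stack = {
pos 19: push '{'; stack = {{
pos 20: '}' matches '{'; pop; stack = {
pos 21: '}' matches '{'; pop; stack = (empty)
end: stack empty → VALID
Verdict: properly nested → yes

Answer: yes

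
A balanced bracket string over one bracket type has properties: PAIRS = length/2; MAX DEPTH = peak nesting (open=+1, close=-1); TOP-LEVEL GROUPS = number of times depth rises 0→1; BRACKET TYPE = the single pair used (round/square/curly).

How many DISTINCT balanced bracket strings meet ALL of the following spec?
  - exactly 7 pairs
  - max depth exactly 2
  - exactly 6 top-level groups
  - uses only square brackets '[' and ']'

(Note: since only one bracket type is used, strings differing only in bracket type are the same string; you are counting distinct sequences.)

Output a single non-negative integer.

Spec: pairs=7 depth=2 groups=6
Count(depth <= 2) = 6
Count(depth <= 1) = 0
Count(depth == 2) = 6 - 0 = 6

Answer: 6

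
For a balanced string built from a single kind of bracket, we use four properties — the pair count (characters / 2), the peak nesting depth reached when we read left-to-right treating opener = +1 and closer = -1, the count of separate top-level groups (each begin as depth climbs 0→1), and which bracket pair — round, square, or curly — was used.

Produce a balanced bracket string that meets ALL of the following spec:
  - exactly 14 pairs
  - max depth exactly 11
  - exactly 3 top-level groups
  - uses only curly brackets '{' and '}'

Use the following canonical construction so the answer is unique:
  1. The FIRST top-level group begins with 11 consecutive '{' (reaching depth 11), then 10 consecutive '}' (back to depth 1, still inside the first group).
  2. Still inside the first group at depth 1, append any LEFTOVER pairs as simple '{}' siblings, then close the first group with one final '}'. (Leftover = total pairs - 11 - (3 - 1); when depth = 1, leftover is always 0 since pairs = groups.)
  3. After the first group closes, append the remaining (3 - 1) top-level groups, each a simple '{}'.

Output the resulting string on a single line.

Answer: {{{{{{{{{{{}}}}}}}}}}{}}{}{}

Derivation:
Spec: pairs=14 depth=11 groups=3
Leftover pairs = 14 - 11 - (3-1) = 1
First group: deep chain of depth 11 + 1 sibling pairs
Remaining 2 groups: simple '{}' each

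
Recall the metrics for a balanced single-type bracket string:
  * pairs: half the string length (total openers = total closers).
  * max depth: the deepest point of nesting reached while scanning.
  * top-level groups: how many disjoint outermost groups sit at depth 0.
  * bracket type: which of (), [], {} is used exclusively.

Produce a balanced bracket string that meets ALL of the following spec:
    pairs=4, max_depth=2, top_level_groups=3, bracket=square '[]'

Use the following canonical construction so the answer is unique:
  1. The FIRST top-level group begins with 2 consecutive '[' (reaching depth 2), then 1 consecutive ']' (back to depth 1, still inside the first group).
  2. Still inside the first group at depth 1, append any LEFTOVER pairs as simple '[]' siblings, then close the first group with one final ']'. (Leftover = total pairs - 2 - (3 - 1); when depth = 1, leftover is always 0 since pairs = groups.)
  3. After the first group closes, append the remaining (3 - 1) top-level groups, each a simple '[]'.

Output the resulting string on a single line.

Answer: [[]][][]

Derivation:
Spec: pairs=4 depth=2 groups=3
Leftover pairs = 4 - 2 - (3-1) = 0
First group: deep chain of depth 2 + 0 sibling pairs
Remaining 2 groups: simple '[]' each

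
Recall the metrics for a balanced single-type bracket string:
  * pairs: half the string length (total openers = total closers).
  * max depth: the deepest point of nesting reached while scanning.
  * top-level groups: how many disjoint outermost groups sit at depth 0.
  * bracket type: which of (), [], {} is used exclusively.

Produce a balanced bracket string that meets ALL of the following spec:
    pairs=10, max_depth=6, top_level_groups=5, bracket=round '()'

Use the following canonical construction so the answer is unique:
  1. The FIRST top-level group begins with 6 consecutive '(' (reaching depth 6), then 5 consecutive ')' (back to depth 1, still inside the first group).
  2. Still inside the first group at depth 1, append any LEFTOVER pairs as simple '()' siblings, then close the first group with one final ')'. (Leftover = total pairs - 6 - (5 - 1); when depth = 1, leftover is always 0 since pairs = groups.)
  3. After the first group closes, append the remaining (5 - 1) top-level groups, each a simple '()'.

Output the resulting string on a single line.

Answer: (((((())))))()()()()

Derivation:
Spec: pairs=10 depth=6 groups=5
Leftover pairs = 10 - 6 - (5-1) = 0
First group: deep chain of depth 6 + 0 sibling pairs
Remaining 4 groups: simple '()' each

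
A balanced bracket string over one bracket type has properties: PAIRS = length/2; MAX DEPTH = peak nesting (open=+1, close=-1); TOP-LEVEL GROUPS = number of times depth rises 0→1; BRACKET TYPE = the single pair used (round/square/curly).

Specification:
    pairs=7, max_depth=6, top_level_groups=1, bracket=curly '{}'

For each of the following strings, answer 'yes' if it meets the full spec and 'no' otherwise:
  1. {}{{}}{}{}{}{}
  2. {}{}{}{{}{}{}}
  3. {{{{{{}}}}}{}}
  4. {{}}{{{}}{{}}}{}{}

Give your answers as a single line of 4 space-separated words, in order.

Answer: no no yes no

Derivation:
String 1 '{}{{}}{}{}{}{}': depth seq [1 0 1 2 1 0 1 0 1 0 1 0 1 0]
  -> pairs=7 depth=2 groups=6 -> no
String 2 '{}{}{}{{}{}{}}': depth seq [1 0 1 0 1 0 1 2 1 2 1 2 1 0]
  -> pairs=7 depth=2 groups=4 -> no
String 3 '{{{{{{}}}}}{}}': depth seq [1 2 3 4 5 6 5 4 3 2 1 2 1 0]
  -> pairs=7 depth=6 groups=1 -> yes
String 4 '{{}}{{{}}{{}}}{}{}': depth seq [1 2 1 0 1 2 3 2 1 2 3 2 1 0 1 0 1 0]
  -> pairs=9 depth=3 groups=4 -> no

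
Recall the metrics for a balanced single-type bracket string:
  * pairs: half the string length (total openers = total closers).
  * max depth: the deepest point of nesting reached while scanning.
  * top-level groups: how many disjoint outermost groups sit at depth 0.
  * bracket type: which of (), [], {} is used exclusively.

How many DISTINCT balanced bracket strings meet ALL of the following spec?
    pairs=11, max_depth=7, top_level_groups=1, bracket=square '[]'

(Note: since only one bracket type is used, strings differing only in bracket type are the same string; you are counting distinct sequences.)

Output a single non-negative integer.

Answer: 1975

Derivation:
Spec: pairs=11 depth=7 groups=1
Count(depth <= 7) = 16016
Count(depth <= 6) = 14041
Count(depth == 7) = 16016 - 14041 = 1975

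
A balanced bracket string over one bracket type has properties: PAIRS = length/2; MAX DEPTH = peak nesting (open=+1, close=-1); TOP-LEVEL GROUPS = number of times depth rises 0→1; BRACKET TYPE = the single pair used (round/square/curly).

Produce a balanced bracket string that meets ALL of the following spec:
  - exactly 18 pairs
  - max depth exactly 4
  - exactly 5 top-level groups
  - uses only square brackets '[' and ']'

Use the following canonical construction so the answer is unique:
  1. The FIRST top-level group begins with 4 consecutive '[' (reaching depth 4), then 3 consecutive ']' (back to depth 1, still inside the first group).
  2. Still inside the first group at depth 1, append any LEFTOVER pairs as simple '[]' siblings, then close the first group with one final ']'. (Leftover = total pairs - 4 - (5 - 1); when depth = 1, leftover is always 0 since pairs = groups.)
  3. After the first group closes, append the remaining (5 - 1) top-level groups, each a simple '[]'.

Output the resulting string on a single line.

Answer: [[[[]]][][][][][][][][][][]][][][][]

Derivation:
Spec: pairs=18 depth=4 groups=5
Leftover pairs = 18 - 4 - (5-1) = 10
First group: deep chain of depth 4 + 10 sibling pairs
Remaining 4 groups: simple '[]' each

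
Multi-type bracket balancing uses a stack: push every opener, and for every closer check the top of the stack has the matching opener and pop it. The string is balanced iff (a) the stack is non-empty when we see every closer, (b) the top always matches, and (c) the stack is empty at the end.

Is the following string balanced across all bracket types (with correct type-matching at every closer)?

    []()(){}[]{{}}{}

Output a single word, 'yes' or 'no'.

Answer: yes

Derivation:
pos 0: push '['; stack = [
pos 1: ']' matches '['; pop; stack = (empty)
pos 2: push '('; stack = (
pos 3: ')' matches '('; pop; stack = (empty)
pos 4: push '('; stack = (
pos 5: ')' matches '('; pop; stack = (empty)
pos 6: push '{'; stack = {
pos 7: '}' matches '{'; pop; stack = (empty)
pos 8: push '['; stack = [
pos 9: ']' matches '['; pop; stack = (empty)
pos 10: push '{'; stack = {
pos 11: push '{'; stack = {{
pos 12: '}' matches '{'; pop; stack = {
pos 13: '}' matches '{'; pop; stack = (empty)
pos 14: push '{'; stack = {
pos 15: '}' matches '{'; pop; stack = (empty)
end: stack empty → VALID
Verdict: properly nested → yes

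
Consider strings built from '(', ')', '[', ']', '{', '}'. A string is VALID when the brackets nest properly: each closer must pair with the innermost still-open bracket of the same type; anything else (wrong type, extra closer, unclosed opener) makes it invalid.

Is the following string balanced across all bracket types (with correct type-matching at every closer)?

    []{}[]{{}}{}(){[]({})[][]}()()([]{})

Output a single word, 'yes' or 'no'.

Answer: yes

Derivation:
pos 0: push '['; stack = [
pos 1: ']' matches '['; pop; stack = (empty)
pos 2: push '{'; stack = {
pos 3: '}' matches '{'; pop; stack = (empty)
pos 4: push '['; stack = [
pos 5: ']' matches '['; pop; stack = (empty)
pos 6: push '{'; stack = {
pos 7: push '{'; stack = {{
pos 8: '}' matches '{'; pop; stack = {
pos 9: '}' matches '{'; pop; stack = (empty)
pos 10: push '{'; stack = {
pos 11: '}' matches '{'; pop; stack = (empty)
pos 12: push '('; stack = (
pos 13: ')' matches '('; pop; stack = (empty)
pos 14: push '{'; stack = {
pos 15: push '['; stack = {[
pos 16: ']' matches '['; pop; stack = {
pos 17: push '('; stack = {(
pos 18: push '{'; stack = {({
pos 19: '}' matches '{'; pop; stack = {(
pos 20: ')' matches '('; pop; stack = {
pos 21: push '['; stack = {[
pos 22: ']' matches '['; pop; stack = {
pos 23: push '['; stack = {[
pos 24: ']' matches '['; pop; stack = {
pos 25: '}' matches '{'; pop; stack = (empty)
pos 26: push '('; stack = (
pos 27: ')' matches '('; pop; stack = (empty)
pos 28: push '('; stack = (
pos 29: ')' matches '('; pop; stack = (empty)
pos 30: push '('; stack = (
pos 31: push '['; stack = ([
pos 32: ']' matches '['; pop; stack = (
pos 33: push '{'; stack = ({
pos 34: '}' matches '{'; pop; stack = (
pos 35: ')' matches '('; pop; stack = (empty)
end: stack empty → VALID
Verdict: properly nested → yes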